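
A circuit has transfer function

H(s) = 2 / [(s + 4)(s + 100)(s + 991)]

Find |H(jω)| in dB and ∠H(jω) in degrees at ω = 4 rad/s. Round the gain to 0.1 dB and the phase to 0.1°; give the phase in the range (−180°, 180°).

-109.0 dB, -47.5°

At s = jω = j4:
pole (s+4): 4 + j4 → |·| = √(4²+4²) = √32 ≈ 5.6569, ∠ = arctan(4/4) ≈ 45.00°
pole (s+100): 100 + j4 → |·| = √(100²+4²) = √10016 ≈ 100.08, ∠ = arctan(4/100) ≈ 2.29°
pole (s+991): 991 + j4 → |·| = √(991²+4²) = √982097 ≈ 991.01, ∠ = arctan(4/991) ≈ 0.23°
|H| = 2 / 5.6105e+05 ≈ 3.5647e-06
Gain = 20 log₁₀(3.5647e-06) ≈ -108.96 dB
∠H = 0.00° − 47.52° = -47.52°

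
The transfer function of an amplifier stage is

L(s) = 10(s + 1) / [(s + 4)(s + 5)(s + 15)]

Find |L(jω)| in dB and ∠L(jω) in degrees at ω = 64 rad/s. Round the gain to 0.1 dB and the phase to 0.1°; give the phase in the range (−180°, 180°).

-52.5 dB, -159.7°

At s = jω = j64:
zero (s+1): 1 + j64 → |·| = √(1²+64²) = √4097 ≈ 64.008, ∠ = arctan(64/1) ≈ 89.10°
pole (s+4): 4 + j64 → |·| = √(4²+64²) = √4112 ≈ 64.125, ∠ = arctan(64/4) ≈ 86.42°
pole (s+5): 5 + j64 → |·| = √(5²+64²) = √4121 ≈ 64.195, ∠ = arctan(64/5) ≈ 85.53°
pole (s+15): 15 + j64 → |·| = √(15²+64²) = √4321 ≈ 65.734, ∠ = arctan(64/15) ≈ 76.81°
|L| = 10 · 64.008 / 2.7059e+05 ≈ 0.0023655
Gain = 20 log₁₀(0.0023655) ≈ -52.52 dB
∠L = 89.10° − 248.76° = -159.66°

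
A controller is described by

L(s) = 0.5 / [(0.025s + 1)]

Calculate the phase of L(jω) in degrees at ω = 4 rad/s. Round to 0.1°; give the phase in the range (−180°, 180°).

At ω = 4 rad/s:
pole (1 + j4·0.025) = 1 + j0.1 → |·| ≈ 1.005, ∠ ≈ 5.71°
∠L = (0°) − (5.71°) = -5.71°

-5.7°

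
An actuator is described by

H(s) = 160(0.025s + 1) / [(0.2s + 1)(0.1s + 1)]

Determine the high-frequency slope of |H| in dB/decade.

Each pole contributes −20 dB/decade at high frequency; each zero contributes +20 dB/decade.
Net: 1 zero(s) − 2 pole(s) → -20 dB/decade.

-20 dB/decade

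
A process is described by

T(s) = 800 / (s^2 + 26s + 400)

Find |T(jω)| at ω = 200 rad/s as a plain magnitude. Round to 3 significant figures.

At s = jω = j200:
quadratic: (j200)² + 26·j200 + 400 = -39600 + j5200 → |·| ≈ 39940, ∠ ≈ 172.52°
|T| = 800 / 39940 ≈ 0.02003

0.0200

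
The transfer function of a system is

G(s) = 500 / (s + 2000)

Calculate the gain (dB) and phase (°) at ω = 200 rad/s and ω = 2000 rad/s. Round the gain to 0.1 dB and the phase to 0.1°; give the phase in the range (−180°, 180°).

ω = 200: -12.1 dB, -5.7°; ω = 2000: -15.1 dB, -45.0°

At s = jω = j200:
pole (s+2000): 2000 + j200 → |·| = √(2000²+200²) = √4040000 ≈ 2010, ∠ = arctan(200/2000) ≈ 5.71°
|G| = 500 / 2010 ≈ 0.24876
Gain = 20 log₁₀(0.24876) ≈ -12.08 dB
∠G = 0.00° − 5.71° = -5.71°

At s = jω = j2000:
pole (s+2000): 2000 + j2000 → |·| = √(2000²+2000²) = √8000000 ≈ 2828.4, ∠ = arctan(2000/2000) ≈ 45.00°
|G| = 500 / 2828.4 ≈ 0.17678
Gain = 20 log₁₀(0.17678) ≈ -15.05 dB
∠G = 0.00° − 45.00° = -45.00°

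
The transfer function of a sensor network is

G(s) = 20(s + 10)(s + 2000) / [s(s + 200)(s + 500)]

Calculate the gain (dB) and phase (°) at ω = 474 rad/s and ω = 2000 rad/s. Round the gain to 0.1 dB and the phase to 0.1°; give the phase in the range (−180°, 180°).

ω = 474: -18.7 dB, -98.5°; ω = 2000: -37.3 dB, -115.5°

At s = jω = j474:
zero (s+10): 10 + j474 → |·| = √(10²+474²) = √224776 ≈ 474.11, ∠ = arctan(474/10) ≈ 88.79°
zero (s+2000): 2000 + j474 → |·| = √(2000²+474²) = √4224676 ≈ 2055.4, ∠ = arctan(474/2000) ≈ 13.33°
pole (s+200): 200 + j474 → |·| = √(200²+474²) = √264676 ≈ 514.47, ∠ = arctan(474/200) ≈ 67.12°
pole (s+500): 500 + j474 → |·| = √(500²+474²) = √474676 ≈ 688.97, ∠ = arctan(474/500) ≈ 43.47°
pole at origin: |s| = 474, ∠ = 90.00° (in denominator)
|G| = 20 · 9.7449e+05 / 1.6801e+08 ≈ 0.116
Gain = 20 log₁₀(0.116) ≈ -18.71 dB
∠G = 102.12° − 200.59° = -98.47°

At s = jω = j2000:
zero (s+10): 10 + j2000 → |·| = √(10²+2000²) = √4000100 ≈ 2000, ∠ = arctan(2000/10) ≈ 89.71°
zero (s+2000): 2000 + j2000 → |·| = √(2000²+2000²) = √8000000 ≈ 2828.4, ∠ = arctan(2000/2000) ≈ 45.00°
pole (s+200): 200 + j2000 → |·| = √(200²+2000²) = √4040000 ≈ 2010, ∠ = arctan(2000/200) ≈ 84.29°
pole (s+500): 500 + j2000 → |·| = √(500²+2000²) = √4250000 ≈ 2061.6, ∠ = arctan(2000/500) ≈ 75.96°
pole at origin: |s| = 2000, ∠ = 90.00° (in denominator)
|G| = 20 · 5.6568e+06 / 8.2876e+09 ≈ 0.013651
Gain = 20 log₁₀(0.013651) ≈ -37.30 dB
∠G = 134.71° − 250.25° = -115.54°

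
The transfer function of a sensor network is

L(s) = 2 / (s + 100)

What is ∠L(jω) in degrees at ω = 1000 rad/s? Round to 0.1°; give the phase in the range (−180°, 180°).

Substitute s = j1000:
Numerator: 2 = 2 + j0
Denominator: (j1000) + 100 = 100 + j1000
|N| = √(2² + 0²) ≈ 2, ∠N ≈ 0.00°
|D| = √(100² + 1000²) ≈ 1005, ∠D ≈ 84.29°
∠L = 0.00° − 84.29° = -84.29°

-84.3°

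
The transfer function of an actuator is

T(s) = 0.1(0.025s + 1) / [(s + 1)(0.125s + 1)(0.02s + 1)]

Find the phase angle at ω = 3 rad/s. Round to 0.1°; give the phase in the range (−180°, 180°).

At ω = 3 rad/s:
zero (1 + j3·0.025) = 1 + j0.075 → |·| ≈ 1.0028, ∠ ≈ 4.29°
pole (1 + j3·1) = 1 + j3 → |·| ≈ 3.1623, ∠ ≈ 71.57°
pole (1 + j3·0.125) = 1 + j0.375 → |·| ≈ 1.068, ∠ ≈ 20.56°
pole (1 + j3·0.02) = 1 + j0.06 → |·| ≈ 1.0018, ∠ ≈ 3.43°
∠T = (4.29°) − (71.57° + 20.56° + 3.43°) = -91.27°

-91.3°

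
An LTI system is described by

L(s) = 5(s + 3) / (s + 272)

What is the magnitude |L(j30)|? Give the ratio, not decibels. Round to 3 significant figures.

0.551

At s = jω = j30:
zero (s+3): 3 + j30 → |·| = √(3²+30²) = √909 ≈ 30.15, ∠ = arctan(30/3) ≈ 84.29°
pole (s+272): 272 + j30 → |·| = √(272²+30²) = √74884 ≈ 273.65, ∠ = arctan(30/272) ≈ 6.29°
|L| = 5 · 30.15 / 273.65 ≈ 0.55089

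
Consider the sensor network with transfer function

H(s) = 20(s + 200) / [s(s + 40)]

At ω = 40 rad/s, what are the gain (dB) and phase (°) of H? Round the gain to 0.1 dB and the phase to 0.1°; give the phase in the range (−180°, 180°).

5.1 dB, -123.7°

At s = jω = j40:
zero (s+200): 200 + j40 → |·| = √(200²+40²) = √41600 ≈ 203.96, ∠ = arctan(40/200) ≈ 11.31°
pole (s+40): 40 + j40 → |·| = √(40²+40²) = √3200 ≈ 56.569, ∠ = arctan(40/40) ≈ 45.00°
pole at origin: |s| = 40, ∠ = 90.00° (in denominator)
|H| = 20 · 203.96 / 2262.8 ≈ 1.8027
Gain = 20 log₁₀(1.8027) ≈ 5.12 dB
∠H = 11.31° − 135.00° = -123.69°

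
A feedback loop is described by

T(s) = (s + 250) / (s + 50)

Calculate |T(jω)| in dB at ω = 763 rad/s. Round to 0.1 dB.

At s = jω = j763:
zero (s+250): 250 + j763 → |·| = √(250²+763²) = √644669 ≈ 802.91, ∠ = arctan(763/250) ≈ 71.86°
pole (s+50): 50 + j763 → |·| = √(50²+763²) = √584669 ≈ 764.64, ∠ = arctan(763/50) ≈ 86.25°
|T| = 1 · 802.91 / 764.64 ≈ 1.05
Gain = 20 log₁₀(1.05) ≈ 0.42 dB

0.4 dB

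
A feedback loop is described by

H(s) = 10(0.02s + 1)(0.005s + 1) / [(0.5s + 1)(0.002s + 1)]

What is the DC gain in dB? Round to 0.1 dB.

H(0) = 10 · 1 / 1 = 10
20 log₁₀(10) ≈ 20.00 dB

20.0 dB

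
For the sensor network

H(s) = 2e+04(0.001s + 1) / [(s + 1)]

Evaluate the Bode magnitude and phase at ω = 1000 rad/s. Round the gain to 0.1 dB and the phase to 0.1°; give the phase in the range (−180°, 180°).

29.0 dB, -44.9°

At ω = 1000 rad/s:
zero (1 + j1000·0.001) = 1 + j1 → |·| ≈ 1.4142, ∠ ≈ 45.00°
pole (1 + j1000·1) = 1 + j1000 → |·| ≈ 1000, ∠ ≈ 89.94°
|H| = 2e+04 · 1.4142 / (1000) ≈ 28.284
Gain = 20 log₁₀(28.284) ≈ 29.03 dB
∠H = (45.00°) − (89.94°) = -44.94°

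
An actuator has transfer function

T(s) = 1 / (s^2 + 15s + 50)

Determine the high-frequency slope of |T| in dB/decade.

Each pole contributes −20 dB/decade at high frequency; each zero contributes +20 dB/decade.
Net: 0 zero(s) − 2 pole(s) → -40 dB/decade.

-40 dB/decade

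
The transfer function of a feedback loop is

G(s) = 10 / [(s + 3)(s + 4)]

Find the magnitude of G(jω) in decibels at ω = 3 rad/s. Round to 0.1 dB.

At s = jω = j3:
pole (s+3): 3 + j3 → |·| = √(3²+3²) = √18 ≈ 4.2426, ∠ = arctan(3/3) ≈ 45.00°
pole (s+4): 4 + j3 → |·| = √(4²+3²) = √25 ≈ 5, ∠ = arctan(3/4) ≈ 36.87°
|G| = 10 / 21.213 ≈ 0.47141
Gain = 20 log₁₀(0.47141) ≈ -6.53 dB

-6.5 dB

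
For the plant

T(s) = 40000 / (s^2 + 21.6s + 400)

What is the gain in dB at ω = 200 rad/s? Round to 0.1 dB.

At s = jω = j200:
quadratic: (j200)² + 21.6·j200 + 400 = -39600 + j4320 → |·| ≈ 39835, ∠ ≈ 173.77°
|T| = 40000 / 39835 ≈ 1.0041
Gain = 20 log₁₀(1.0041) ≈ 0.04 dB

0.0 dB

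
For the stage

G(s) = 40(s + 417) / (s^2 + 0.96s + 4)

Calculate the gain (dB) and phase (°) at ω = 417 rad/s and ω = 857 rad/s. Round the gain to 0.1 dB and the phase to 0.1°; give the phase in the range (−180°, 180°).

ω = 417: -17.4 dB, -134.9°; ω = 857: -25.7 dB, -115.9°

At s = jω = j417:
zero (s+417): 417 + j417 → |·| = √(417²+417²) = √347778 ≈ 589.73, ∠ = arctan(417/417) ≈ 45.00°
quadratic: (j417)² + 0.96·j417 + 4 = -173885 + j400.32 → |·| ≈ 1.7389e+05, ∠ ≈ 179.87°
|G| = 40 · 589.73 / 1.7389e+05 ≈ 0.13566
Gain = 20 log₁₀(0.13566) ≈ -17.35 dB
∠G = 45.00° − 179.87° = -134.87°

At s = jω = j857:
zero (s+417): 417 + j857 → |·| = √(417²+857²) = √908338 ≈ 953.07, ∠ = arctan(857/417) ≈ 64.05°
quadratic: (j857)² + 0.96·j857 + 4 = -734445 + j822.72 → |·| ≈ 7.3445e+05, ∠ ≈ 179.94°
|G| = 40 · 953.07 / 7.3445e+05 ≈ 0.051907
Gain = 20 log₁₀(0.051907) ≈ -25.70 dB
∠G = 64.05° − 179.94° = -115.89°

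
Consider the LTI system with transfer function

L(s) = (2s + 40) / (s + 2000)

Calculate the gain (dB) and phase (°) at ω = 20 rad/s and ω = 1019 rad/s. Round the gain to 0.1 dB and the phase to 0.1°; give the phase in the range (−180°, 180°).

ω = 20: -31.0 dB, 44.4°; ω = 1019: -0.8 dB, 61.9°

Substitute s = j20:
Numerator: 2(j20) + 40 = 40 + j40
Denominator: (j20) + 2000 = 2000 + j20
|N| = √(40² + 40²) ≈ 56.569, ∠N ≈ 45.00°
|D| = √(2000² + 20²) ≈ 2000.1, ∠D ≈ 0.57°
|L| = 56.569 / 2000.1 ≈ 0.028283
Gain = 20 log₁₀(0.028283) ≈ -30.97 dB
∠L = 45.00° − 0.57° = 44.43°

Substitute s = j1019:
Numerator: 2(j1019) + 40 = 40 + j2038
Denominator: (j1019) + 2000 = 2000 + j1019
|N| = √(40² + 2038²) ≈ 2038.4, ∠N ≈ 88.88°
|D| = √(2000² + 1019²) ≈ 2244.6, ∠D ≈ 27.00°
|L| = 2038.4 / 2244.6 ≈ 0.90814
Gain = 20 log₁₀(0.90814) ≈ -0.84 dB
∠L = 88.88° − 27.00° = 61.88°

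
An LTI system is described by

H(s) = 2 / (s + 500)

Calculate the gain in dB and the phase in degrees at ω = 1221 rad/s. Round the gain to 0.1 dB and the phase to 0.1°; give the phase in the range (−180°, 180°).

At s = jω = j1221:
pole (s+500): 500 + j1221 → |·| = √(500²+1221²) = √1740841 ≈ 1319.4, ∠ = arctan(1221/500) ≈ 67.73°
|H| = 2 / 1319.4 ≈ 0.0015158
Gain = 20 log₁₀(0.0015158) ≈ -56.39 dB
∠H = 0.00° − 67.73° = -67.73°

-56.4 dB, -67.7°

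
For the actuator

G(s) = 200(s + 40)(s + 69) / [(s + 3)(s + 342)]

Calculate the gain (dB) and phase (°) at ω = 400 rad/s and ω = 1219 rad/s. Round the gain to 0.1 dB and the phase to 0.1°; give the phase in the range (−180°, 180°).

At s = jω = j400:
zero (s+40): 40 + j400 → |·| = √(40²+400²) = √161600 ≈ 402, ∠ = arctan(400/40) ≈ 84.29°
zero (s+69): 69 + j400 → |·| = √(69²+400²) = √164761 ≈ 405.91, ∠ = arctan(400/69) ≈ 80.21°
pole (s+3): 3 + j400 → |·| = √(3²+400²) = √160009 ≈ 400.01, ∠ = arctan(400/3) ≈ 89.57°
pole (s+342): 342 + j400 → |·| = √(342²+400²) = √276964 ≈ 526.27, ∠ = arctan(400/342) ≈ 49.47°
|G| = 200 · 1.6318e+05 / 2.1051e+05 ≈ 155.03
Gain = 20 log₁₀(155.03) ≈ 43.81 dB
∠G = 164.50° − 139.04° = 25.46°

At s = jω = j1219:
zero (s+40): 40 + j1219 → |·| = √(40²+1219²) = √1487561 ≈ 1219.7, ∠ = arctan(1219/40) ≈ 88.12°
zero (s+69): 69 + j1219 → |·| = √(69²+1219²) = √1490722 ≈ 1221, ∠ = arctan(1219/69) ≈ 86.76°
pole (s+3): 3 + j1219 → |·| = √(3²+1219²) = √1485970 ≈ 1219, ∠ = arctan(1219/3) ≈ 89.86°
pole (s+342): 342 + j1219 → |·| = √(342²+1219²) = √1602925 ≈ 1266.1, ∠ = arctan(1219/342) ≈ 74.33°
|G| = 200 · 1.4893e+06 / 1.5434e+06 ≈ 192.99
Gain = 20 log₁₀(192.99) ≈ 45.71 dB
∠G = 174.88° − 164.19° = 10.69°

ω = 400: 43.8 dB, 25.5°; ω = 1219: 45.7 dB, 10.7°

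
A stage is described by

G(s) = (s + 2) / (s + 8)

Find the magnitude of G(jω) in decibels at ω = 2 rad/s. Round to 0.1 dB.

-9.3 dB

Substitute s = j2:
Numerator: (j2) + 2 = 2 + j2
Denominator: (j2) + 8 = 8 + j2
|N| = √(2² + 2²) ≈ 2.8284, ∠N ≈ 45.00°
|D| = √(8² + 2²) ≈ 8.2462, ∠D ≈ 14.04°
|G| = 2.8284 / 8.2462 ≈ 0.34299
Gain = 20 log₁₀(0.34299) ≈ -9.29 dB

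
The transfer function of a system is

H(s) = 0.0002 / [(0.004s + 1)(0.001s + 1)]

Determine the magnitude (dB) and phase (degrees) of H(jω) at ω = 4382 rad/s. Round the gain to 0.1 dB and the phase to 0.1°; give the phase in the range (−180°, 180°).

-111.9 dB, -163.9°

At ω = 4382 rad/s:
pole (1 + j4382·0.004) = 1 + j17.528 → |·| ≈ 17.557, ∠ ≈ 86.73°
pole (1 + j4382·0.001) = 1 + j4.382 → |·| ≈ 4.4947, ∠ ≈ 77.14°
|H| = 0.0002 · 1 / (17.557 · 4.4947) ≈ 2.5344e-06
Gain = 20 log₁₀(2.5344e-06) ≈ -111.92 dB
∠H = (0°) − (86.73° + 77.14°) = -163.87°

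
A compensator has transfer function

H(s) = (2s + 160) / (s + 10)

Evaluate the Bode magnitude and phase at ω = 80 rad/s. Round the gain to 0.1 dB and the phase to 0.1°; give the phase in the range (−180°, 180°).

Substitute s = j80:
Numerator: 2(j80) + 160 = 160 + j160
Denominator: (j80) + 10 = 10 + j80
|N| = √(160² + 160²) ≈ 226.27, ∠N ≈ 45.00°
|D| = √(10² + 80²) ≈ 80.623, ∠D ≈ 82.87°
|H| = 226.27 / 80.623 ≈ 2.8065
Gain = 20 log₁₀(2.8065) ≈ 8.96 dB
∠H = 45.00° − 82.87° = -37.87°

9.0 dB, -37.9°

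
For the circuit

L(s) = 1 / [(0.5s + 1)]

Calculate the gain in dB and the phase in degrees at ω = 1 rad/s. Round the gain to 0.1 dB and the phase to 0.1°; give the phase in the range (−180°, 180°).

-1.0 dB, -26.6°

At ω = 1 rad/s:
pole (1 + j1·0.5) = 1 + j0.5 → |·| ≈ 1.118, ∠ ≈ 26.57°
|L| = 1 · 1 / (1.118) ≈ 0.89445
Gain = 20 log₁₀(0.89445) ≈ -0.97 dB
∠L = (0°) − (26.57°) = -26.57°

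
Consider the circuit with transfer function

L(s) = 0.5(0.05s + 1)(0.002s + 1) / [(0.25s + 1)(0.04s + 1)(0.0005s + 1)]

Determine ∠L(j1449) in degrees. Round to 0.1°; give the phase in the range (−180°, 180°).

-54.6°

At ω = 1449 rad/s:
zero (1 + j1449·0.05) = 1 + j72.45 → |·| ≈ 72.457, ∠ ≈ 89.21°
zero (1 + j1449·0.002) = 1 + j2.898 → |·| ≈ 3.0657, ∠ ≈ 70.96°
pole (1 + j1449·0.25) = 1 + j362.25 → |·| ≈ 362.25, ∠ ≈ 89.84°
pole (1 + j1449·0.04) = 1 + j57.96 → |·| ≈ 57.969, ∠ ≈ 89.01°
pole (1 + j1449·0.0005) = 1 + j0.7245 → |·| ≈ 1.2349, ∠ ≈ 35.92°
∠L = (89.21° + 70.96°) − (89.84° + 89.01° + 35.92°) = -54.60°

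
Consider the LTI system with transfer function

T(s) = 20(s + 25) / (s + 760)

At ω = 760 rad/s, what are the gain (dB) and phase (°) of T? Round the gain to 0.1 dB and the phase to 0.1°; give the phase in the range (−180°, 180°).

At s = jω = j760:
zero (s+25): 25 + j760 → |·| = √(25²+760²) = √578225 ≈ 760.41, ∠ = arctan(760/25) ≈ 88.12°
pole (s+760): 760 + j760 → |·| = √(760²+760²) = √1155200 ≈ 1074.8, ∠ = arctan(760/760) ≈ 45.00°
|T| = 20 · 760.41 / 1074.8 ≈ 14.15
Gain = 20 log₁₀(14.15) ≈ 23.02 dB
∠T = 88.12° − 45.00° = 43.12°

23.0 dB, 43.1°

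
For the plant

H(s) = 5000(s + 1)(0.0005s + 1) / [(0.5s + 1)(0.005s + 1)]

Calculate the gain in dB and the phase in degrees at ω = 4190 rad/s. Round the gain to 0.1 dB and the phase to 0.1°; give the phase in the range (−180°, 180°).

60.9 dB, -22.8°

At ω = 4190 rad/s:
zero (1 + j4190·1) = 1 + j4190 → |·| ≈ 4190, ∠ ≈ 89.99°
zero (1 + j4190·0.0005) = 1 + j2.095 → |·| ≈ 2.3214, ∠ ≈ 64.48°
pole (1 + j4190·0.5) = 1 + j2095 → |·| ≈ 2095, ∠ ≈ 89.97°
pole (1 + j4190·0.005) = 1 + j20.95 → |·| ≈ 20.974, ∠ ≈ 87.27°
|H| = 5000 · 4190 · 2.3214 / (2095 · 20.974) ≈ 1106.8
Gain = 20 log₁₀(1106.8) ≈ 60.88 dB
∠H = (89.99° + 64.48°) − (89.97° + 87.27°) = -22.77°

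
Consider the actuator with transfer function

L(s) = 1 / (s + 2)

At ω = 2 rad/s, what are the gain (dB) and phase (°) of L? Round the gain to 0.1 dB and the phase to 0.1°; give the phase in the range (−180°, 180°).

-9.0 dB, -45.0°

Substitute s = j2:
Numerator: 1 = 1 + j0
Denominator: (j2) + 2 = 2 + j2
|N| = √(1² + 0²) ≈ 1, ∠N ≈ 0.00°
|D| = √(2² + 2²) ≈ 2.8284, ∠D ≈ 45.00°
|L| = 1 / 2.8284 ≈ 0.35356
Gain = 20 log₁₀(0.35356) ≈ -9.03 dB
∠L = 0.00° − 45.00° = -45.00°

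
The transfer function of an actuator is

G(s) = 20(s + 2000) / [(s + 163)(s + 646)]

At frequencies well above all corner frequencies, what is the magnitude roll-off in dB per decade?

-20 dB/decade

Each pole contributes −20 dB/decade at high frequency; each zero contributes +20 dB/decade.
Net: 1 zero(s) − 2 pole(s) → -20 dB/decade.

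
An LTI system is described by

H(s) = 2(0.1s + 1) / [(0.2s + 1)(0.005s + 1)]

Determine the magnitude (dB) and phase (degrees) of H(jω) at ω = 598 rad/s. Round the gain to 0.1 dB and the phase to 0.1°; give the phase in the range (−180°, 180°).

At ω = 598 rad/s:
zero (1 + j598·0.1) = 1 + j59.8 → |·| ≈ 59.808, ∠ ≈ 89.04°
pole (1 + j598·0.2) = 1 + j119.6 → |·| ≈ 119.6, ∠ ≈ 89.52°
pole (1 + j598·0.005) = 1 + j2.99 → |·| ≈ 3.1528, ∠ ≈ 71.51°
|H| = 2 · 59.808 / (119.6 · 3.1528) ≈ 0.31722
Gain = 20 log₁₀(0.31722) ≈ -9.97 dB
∠H = (89.04°) − (89.52° + 71.51°) = -71.99°

-10.0 dB, -72.0°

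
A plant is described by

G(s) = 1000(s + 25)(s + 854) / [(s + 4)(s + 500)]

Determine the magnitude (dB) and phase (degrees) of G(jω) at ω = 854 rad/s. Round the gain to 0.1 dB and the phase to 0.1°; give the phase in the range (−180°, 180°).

61.7 dB, -16.1°

At s = jω = j854:
zero (s+25): 25 + j854 → |·| = √(25²+854²) = √729941 ≈ 854.37, ∠ = arctan(854/25) ≈ 88.32°
zero (s+854): 854 + j854 → |·| = √(854²+854²) = √1458632 ≈ 1207.7, ∠ = arctan(854/854) ≈ 45.00°
pole (s+4): 4 + j854 → |·| = √(4²+854²) = √729332 ≈ 854.01, ∠ = arctan(854/4) ≈ 89.73°
pole (s+500): 500 + j854 → |·| = √(500²+854²) = √979316 ≈ 989.6, ∠ = arctan(854/500) ≈ 59.65°
|G| = 1000 · 1.0318e+06 / 8.4513e+05 ≈ 1220.9
Gain = 20 log₁₀(1220.9) ≈ 61.73 dB
∠G = 133.32° − 149.38° = -16.06°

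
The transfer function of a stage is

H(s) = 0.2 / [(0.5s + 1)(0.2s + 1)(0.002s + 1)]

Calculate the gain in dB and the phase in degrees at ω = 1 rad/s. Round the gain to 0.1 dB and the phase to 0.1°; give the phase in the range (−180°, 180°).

At ω = 1 rad/s:
pole (1 + j1·0.5) = 1 + j0.5 → |·| ≈ 1.118, ∠ ≈ 26.57°
pole (1 + j1·0.2) = 1 + j0.2 → |·| ≈ 1.0198, ∠ ≈ 11.31°
pole (1 + j1·0.002) = 1 + j0.002 → |·| ≈ 1, ∠ ≈ 0.11°
|H| = 0.2 · 1 / (1.118 · 1.0198 · 1) ≈ 0.17542
Gain = 20 log₁₀(0.17542) ≈ -15.12 dB
∠H = (0°) − (26.57° + 11.31° + 0.11°) = -37.99°

-15.1 dB, -38.0°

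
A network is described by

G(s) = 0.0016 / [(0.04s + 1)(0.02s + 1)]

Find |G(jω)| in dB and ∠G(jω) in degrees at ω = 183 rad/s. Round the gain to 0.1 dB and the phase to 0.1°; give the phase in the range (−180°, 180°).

-84.9 dB, -156.9°

At ω = 183 rad/s:
pole (1 + j183·0.04) = 1 + j7.32 → |·| ≈ 7.388, ∠ ≈ 82.22°
pole (1 + j183·0.02) = 1 + j3.66 → |·| ≈ 3.7942, ∠ ≈ 74.72°
|G| = 0.0016 · 1 / (7.388 · 3.7942) ≈ 5.7079e-05
Gain = 20 log₁₀(5.7079e-05) ≈ -84.87 dB
∠G = (0°) − (82.22° + 74.72°) = -156.94°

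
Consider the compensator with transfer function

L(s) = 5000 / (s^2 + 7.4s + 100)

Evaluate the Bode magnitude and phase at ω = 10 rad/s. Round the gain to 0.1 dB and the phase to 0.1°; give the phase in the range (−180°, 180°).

36.6 dB, -90.0°

At s = jω = j10:
quadratic: (j10)² + 7.4·j10 + 100 = 0 + j74 → |·| ≈ 74, ∠ ≈ 90.00°
|L| = 5000 / 74 ≈ 67.568
Gain = 20 log₁₀(67.568) ≈ 36.59 dB
∠L = 0.00° − 90.00° = -90.00°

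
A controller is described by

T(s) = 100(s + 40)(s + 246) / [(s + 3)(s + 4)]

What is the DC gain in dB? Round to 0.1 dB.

98.3 dB

T(0) = 100·40·246 / (3·4) = 82000
20 log₁₀(82000) ≈ 98.28 dB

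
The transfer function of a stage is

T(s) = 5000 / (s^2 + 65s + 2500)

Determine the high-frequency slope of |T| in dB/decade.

Each pole contributes −20 dB/decade at high frequency; each zero contributes +20 dB/decade.
Net: 0 zero(s) − 2 pole(s) → -40 dB/decade.

-40 dB/decade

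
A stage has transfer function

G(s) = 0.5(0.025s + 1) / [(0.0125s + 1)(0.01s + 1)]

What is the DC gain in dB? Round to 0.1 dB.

G(0) = 0.5 · 1 / 1 = 0.5
20 log₁₀(0.5) ≈ -6.02 dB

-6.0 dB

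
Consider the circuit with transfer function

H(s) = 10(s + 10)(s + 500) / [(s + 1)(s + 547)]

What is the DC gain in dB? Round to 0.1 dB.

H(0) = 10·10·500 / (1·547) ≈ 91.408
20 log₁₀(91.408) ≈ 39.22 dB

39.2 dB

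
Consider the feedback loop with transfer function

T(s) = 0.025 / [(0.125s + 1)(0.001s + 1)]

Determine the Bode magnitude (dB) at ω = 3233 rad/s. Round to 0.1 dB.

At ω = 3233 rad/s:
pole (1 + j3233·0.125) = 1 + j404.125 → |·| ≈ 404.13, ∠ ≈ 89.86°
pole (1 + j3233·0.001) = 1 + j3.233 → |·| ≈ 3.3841, ∠ ≈ 72.81°
|T| = 0.025 · 1 / (404.13 · 3.3841) ≈ 1.828e-05
Gain = 20 log₁₀(1.828e-05) ≈ -94.76 dB

-94.8 dB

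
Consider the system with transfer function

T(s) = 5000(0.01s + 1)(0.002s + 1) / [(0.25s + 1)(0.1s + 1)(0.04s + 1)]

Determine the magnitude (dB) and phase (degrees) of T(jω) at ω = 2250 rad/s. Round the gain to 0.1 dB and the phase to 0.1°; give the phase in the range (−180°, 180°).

-26.8 dB, -104.1°

At ω = 2250 rad/s:
zero (1 + j2250·0.01) = 1 + j22.5 → |·| ≈ 22.522, ∠ ≈ 87.46°
zero (1 + j2250·0.002) = 1 + j4.5 → |·| ≈ 4.6098, ∠ ≈ 77.47°
pole (1 + j2250·0.25) = 1 + j562.5 → |·| ≈ 562.5, ∠ ≈ 89.90°
pole (1 + j2250·0.1) = 1 + j225 → |·| ≈ 225, ∠ ≈ 89.75°
pole (1 + j2250·0.04) = 1 + j90 → |·| ≈ 90.006, ∠ ≈ 89.36°
|T| = 5000 · 22.522 · 4.6098 / (562.5 · 225 · 90.006) ≈ 0.04557
Gain = 20 log₁₀(0.04557) ≈ -26.83 dB
∠T = (87.46° + 77.47°) − (89.90° + 89.75° + 89.36°) = -104.08°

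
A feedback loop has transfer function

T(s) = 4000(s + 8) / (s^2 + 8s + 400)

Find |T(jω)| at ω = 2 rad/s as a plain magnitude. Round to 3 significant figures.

At s = jω = j2:
zero (s+8): 8 + j2 → |·| = √(8²+2²) = √68 ≈ 8.2462, ∠ = arctan(2/8) ≈ 14.04°
quadratic: (j2)² + 8·j2 + 400 = 396 + j16 → |·| ≈ 396.32, ∠ ≈ 2.31°
|T| = 4000 · 8.2462 / 396.32 ≈ 83.228

83.2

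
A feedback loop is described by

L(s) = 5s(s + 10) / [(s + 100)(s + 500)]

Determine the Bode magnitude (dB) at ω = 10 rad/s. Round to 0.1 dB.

-37.0 dB

At s = jω = j10:
zero (s+10): 10 + j10 → |·| = √(10²+10²) = √200 ≈ 14.142, ∠ = arctan(10/10) ≈ 45.00°
zero at origin: s = j10 → |·| = 10, ∠ = 90.00°
pole (s+100): 100 + j10 → |·| = √(100²+10²) = √10100 ≈ 100.5, ∠ = arctan(10/100) ≈ 5.71°
pole (s+500): 500 + j10 → |·| = √(500²+10²) = √250100 ≈ 500.1, ∠ = arctan(10/500) ≈ 1.15°
|L| = 5 · 141.42 / 50260 ≈ 0.014069
Gain = 20 log₁₀(0.014069) ≈ -37.03 dB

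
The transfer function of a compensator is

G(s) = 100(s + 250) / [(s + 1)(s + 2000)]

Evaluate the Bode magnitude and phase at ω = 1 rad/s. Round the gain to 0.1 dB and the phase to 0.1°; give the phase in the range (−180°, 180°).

18.9 dB, -44.8°

At s = jω = j1:
zero (s+250): 250 + j1 → |·| = √(250²+1²) = √62501 ≈ 250, ∠ = arctan(1/250) ≈ 0.23°
pole (s+1): 1 + j1 → |·| = √(1²+1²) = √2 ≈ 1.4142, ∠ = arctan(1/1) ≈ 45.00°
pole (s+2000): 2000 + j1 → |·| = √(2000²+1²) = √4000001 ≈ 2000, ∠ = arctan(1/2000) ≈ 0.03°
|G| = 100 · 250 / 2828.4 ≈ 8.8389
Gain = 20 log₁₀(8.8389) ≈ 18.93 dB
∠G = 0.23° − 45.03° = -44.80°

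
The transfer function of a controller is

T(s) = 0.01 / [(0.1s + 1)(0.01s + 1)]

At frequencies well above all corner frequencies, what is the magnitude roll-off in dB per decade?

-40 dB/decade

Each pole contributes −20 dB/decade at high frequency; each zero contributes +20 dB/decade.
Net: 0 zero(s) − 2 pole(s) → -40 dB/decade.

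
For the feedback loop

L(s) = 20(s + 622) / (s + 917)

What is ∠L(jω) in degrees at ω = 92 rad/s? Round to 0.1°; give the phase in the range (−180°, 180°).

2.7°

At s = jω = j92:
zero (s+622): 622 + j92 → |·| = √(622²+92²) = √395348 ≈ 628.77, ∠ = arctan(92/622) ≈ 8.41°
pole (s+917): 917 + j92 → |·| = √(917²+92²) = √849353 ≈ 921.6, ∠ = arctan(92/917) ≈ 5.73°
∠L = 8.41° − 5.73° = 2.68°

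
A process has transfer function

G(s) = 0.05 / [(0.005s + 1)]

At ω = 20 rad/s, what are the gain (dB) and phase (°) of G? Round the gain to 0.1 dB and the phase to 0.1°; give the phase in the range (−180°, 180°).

At ω = 20 rad/s:
pole (1 + j20·0.005) = 1 + j0.1 → |·| ≈ 1.005, ∠ ≈ 5.71°
|G| = 0.05 · 1 / (1.005) ≈ 0.049751
Gain = 20 log₁₀(0.049751) ≈ -26.06 dB
∠G = (0°) − (5.71°) = -5.71°

-26.1 dB, -5.7°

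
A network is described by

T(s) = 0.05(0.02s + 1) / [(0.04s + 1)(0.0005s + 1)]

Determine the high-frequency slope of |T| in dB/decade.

Each pole contributes −20 dB/decade at high frequency; each zero contributes +20 dB/decade.
Net: 1 zero(s) − 2 pole(s) → -20 dB/decade.

-20 dB/decade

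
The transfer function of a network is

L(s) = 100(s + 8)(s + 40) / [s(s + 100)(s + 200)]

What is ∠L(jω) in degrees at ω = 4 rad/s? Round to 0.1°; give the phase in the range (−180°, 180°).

At s = jω = j4:
zero (s+8): 8 + j4 → |·| = √(8²+4²) = √80 ≈ 8.9443, ∠ = arctan(4/8) ≈ 26.57°
zero (s+40): 40 + j4 → |·| = √(40²+4²) = √1616 ≈ 40.2, ∠ = arctan(4/40) ≈ 5.71°
pole (s+100): 100 + j4 → |·| = √(100²+4²) = √10016 ≈ 100.08, ∠ = arctan(4/100) ≈ 2.29°
pole (s+200): 200 + j4 → |·| = √(200²+4²) = √40016 ≈ 200.04, ∠ = arctan(4/200) ≈ 1.15°
pole at origin: |s| = 4, ∠ = 90.00° (in denominator)
∠L = 32.28° − 93.44° = -61.16°

-61.2°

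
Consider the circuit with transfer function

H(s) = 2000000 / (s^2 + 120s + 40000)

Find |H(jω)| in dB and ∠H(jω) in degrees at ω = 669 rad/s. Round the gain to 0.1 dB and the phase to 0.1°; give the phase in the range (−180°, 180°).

13.7 dB, -168.9°

At s = jω = j669:
quadratic: (j669)² + 120·j669 + 40000 = -407561 + j80280 → |·| ≈ 4.1539e+05, ∠ ≈ 168.86°
|H| = 2000000 / 4.1539e+05 ≈ 4.8148
Gain = 20 log₁₀(4.8148) ≈ 13.65 dB
∠H = 0.00° − 168.86° = -168.86°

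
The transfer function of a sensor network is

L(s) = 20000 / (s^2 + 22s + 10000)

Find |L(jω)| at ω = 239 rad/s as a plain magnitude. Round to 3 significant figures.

0.422

At s = jω = j239:
quadratic: (j239)² + 22·j239 + 10000 = -47121 + j5258 → |·| ≈ 47413, ∠ ≈ 173.63°
|L| = 20000 / 47413 ≈ 0.42183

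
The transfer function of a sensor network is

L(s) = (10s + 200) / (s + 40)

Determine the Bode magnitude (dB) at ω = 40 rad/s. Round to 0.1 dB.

18.0 dB

Substitute s = j40:
Numerator: 10(j40) + 200 = 200 + j400
Denominator: (j40) + 40 = 40 + j40
|N| = √(200² + 400²) ≈ 447.21, ∠N ≈ 63.43°
|D| = √(40² + 40²) ≈ 56.569, ∠D ≈ 45.00°
|L| = 447.21 / 56.569 ≈ 7.9056
Gain = 20 log₁₀(7.9056) ≈ 17.96 dB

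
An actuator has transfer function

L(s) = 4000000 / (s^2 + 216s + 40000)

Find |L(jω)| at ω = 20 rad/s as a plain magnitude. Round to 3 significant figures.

100

At s = jω = j20:
quadratic: (j20)² + 216·j20 + 40000 = 39600 + j4320 → |·| ≈ 39835, ∠ ≈ 6.23°
|L| = 4000000 / 39835 ≈ 100.41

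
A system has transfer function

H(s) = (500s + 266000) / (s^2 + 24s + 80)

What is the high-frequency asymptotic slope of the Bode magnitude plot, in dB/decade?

Each pole contributes −20 dB/decade at high frequency; each zero contributes +20 dB/decade.
Net: 1 zero(s) − 2 pole(s) → -20 dB/decade.

-20 dB/decade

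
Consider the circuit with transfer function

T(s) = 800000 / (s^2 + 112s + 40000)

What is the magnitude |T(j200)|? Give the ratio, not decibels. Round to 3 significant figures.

At s = jω = j200:
quadratic: (j200)² + 112·j200 + 40000 = 0 + j22400 → |·| ≈ 22400, ∠ ≈ 90.00°
|T| = 800000 / 22400 ≈ 35.714

35.7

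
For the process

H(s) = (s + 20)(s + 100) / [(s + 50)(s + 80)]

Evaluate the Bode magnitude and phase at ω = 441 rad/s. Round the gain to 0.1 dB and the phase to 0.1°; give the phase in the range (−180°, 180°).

0.0 dB, 1.4°

At s = jω = j441:
zero (s+20): 20 + j441 → |·| = √(20²+441²) = √194881 ≈ 441.45, ∠ = arctan(441/20) ≈ 87.40°
zero (s+100): 100 + j441 → |·| = √(100²+441²) = √204481 ≈ 452.2, ∠ = arctan(441/100) ≈ 77.22°
pole (s+50): 50 + j441 → |·| = √(50²+441²) = √196981 ≈ 443.83, ∠ = arctan(441/50) ≈ 83.53°
pole (s+80): 80 + j441 → |·| = √(80²+441²) = √200881 ≈ 448.2, ∠ = arctan(441/80) ≈ 79.72°
|H| = 1 · 1.9962e+05 / 1.9892e+05 ≈ 1.0035
Gain = 20 log₁₀(1.0035) ≈ 0.03 dB
∠H = 164.62° − 163.25° = 1.37°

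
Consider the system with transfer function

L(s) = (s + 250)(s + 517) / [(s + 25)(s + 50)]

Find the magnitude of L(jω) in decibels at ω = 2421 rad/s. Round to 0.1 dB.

0.2 dB

At s = jω = j2421:
zero (s+250): 250 + j2421 → |·| = √(250²+2421²) = √5923741 ≈ 2433.9, ∠ = arctan(2421/250) ≈ 84.10°
zero (s+517): 517 + j2421 → |·| = √(517²+2421²) = √6128530 ≈ 2475.6, ∠ = arctan(2421/517) ≈ 77.95°
pole (s+25): 25 + j2421 → |·| = √(25²+2421²) = √5861866 ≈ 2421.1, ∠ = arctan(2421/25) ≈ 89.41°
pole (s+50): 50 + j2421 → |·| = √(50²+2421²) = √5863741 ≈ 2421.5, ∠ = arctan(2421/50) ≈ 88.82°
|L| = 1 · 6.0254e+06 / 5.8627e+06 ≈ 1.0278
Gain = 20 log₁₀(1.0278) ≈ 0.24 dB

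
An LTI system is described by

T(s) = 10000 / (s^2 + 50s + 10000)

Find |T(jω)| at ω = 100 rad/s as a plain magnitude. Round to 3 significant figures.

2.00

At s = jω = j100:
quadratic: (j100)² + 50·j100 + 10000 = 0 + j5000 → |·| ≈ 5000, ∠ ≈ 90.00°
|T| = 10000 / 5000 ≈ 2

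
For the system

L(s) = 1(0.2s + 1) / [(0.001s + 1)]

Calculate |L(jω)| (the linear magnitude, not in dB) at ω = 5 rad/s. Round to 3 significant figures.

1.41

At ω = 5 rad/s:
zero (1 + j5·0.2) = 1 + j1 → |·| ≈ 1.4142, ∠ ≈ 45.00°
pole (1 + j5·0.001) = 1 + j0.005 → |·| ≈ 1, ∠ ≈ 0.29°
|L| = 1 · 1.4142 / (1) ≈ 1.4142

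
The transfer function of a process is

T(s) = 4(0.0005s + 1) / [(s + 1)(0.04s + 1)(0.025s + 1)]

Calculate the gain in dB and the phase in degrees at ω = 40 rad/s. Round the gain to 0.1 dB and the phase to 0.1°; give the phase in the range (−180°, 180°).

At ω = 40 rad/s:
zero (1 + j40·0.0005) = 1 + j0.02 → |·| ≈ 1.0002, ∠ ≈ 1.15°
pole (1 + j40·1) = 1 + j40 → |·| ≈ 40.012, ∠ ≈ 88.57°
pole (1 + j40·0.04) = 1 + j1.6 → |·| ≈ 1.8868, ∠ ≈ 57.99°
pole (1 + j40·0.025) = 1 + j1 → |·| ≈ 1.4142, ∠ ≈ 45.00°
|T| = 4 · 1.0002 / (40.012 · 1.8868 · 1.4142) ≈ 0.037473
Gain = 20 log₁₀(0.037473) ≈ -28.53 dB
∠T = (1.15°) − (88.57° + 57.99° + 45.00°) = -190.41° ≡ 169.59° (principal value)

-28.5 dB, 169.6°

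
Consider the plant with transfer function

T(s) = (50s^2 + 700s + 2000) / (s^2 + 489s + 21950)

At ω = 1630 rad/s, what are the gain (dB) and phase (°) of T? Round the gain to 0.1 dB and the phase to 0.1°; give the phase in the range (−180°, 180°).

Substitute s = j1630:
Numerator: 50(j1630)^2 + 700(j1630) + 2000 = -132843000 + j1141000
Denominator: (j1630)^2 + 489(j1630) + 21950 = -2634950 + j797070
|N| = √(132843000² + 1141000²) ≈ 1.3285e+08, ∠N ≈ 179.51°
|D| = √(2634950² + 797070²) ≈ 2.7529e+06, ∠D ≈ 163.17°
|T| = 1.3285e+08 / 2.7529e+06 ≈ 48.258
Gain = 20 log₁₀(48.258) ≈ 33.67 dB
∠T = 179.51° − 163.17° = 16.34°

33.7 dB, 16.3°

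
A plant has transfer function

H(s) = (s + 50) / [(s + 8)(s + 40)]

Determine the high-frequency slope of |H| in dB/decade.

Each pole contributes −20 dB/decade at high frequency; each zero contributes +20 dB/decade.
Net: 1 zero(s) − 2 pole(s) → -20 dB/decade.

-20 dB/decade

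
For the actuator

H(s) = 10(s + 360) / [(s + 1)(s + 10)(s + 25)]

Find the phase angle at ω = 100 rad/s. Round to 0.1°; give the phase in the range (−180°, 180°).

At s = jω = j100:
zero (s+360): 360 + j100 → |·| = √(360²+100²) = √139600 ≈ 373.63, ∠ = arctan(100/360) ≈ 15.52°
pole (s+1): 1 + j100 → |·| = √(1²+100²) = √10001 ≈ 100, ∠ = arctan(100/1) ≈ 89.43°
pole (s+10): 10 + j100 → |·| = √(10²+100²) = √10100 ≈ 100.5, ∠ = arctan(100/10) ≈ 84.29°
pole (s+25): 25 + j100 → |·| = √(25²+100²) = √10625 ≈ 103.08, ∠ = arctan(100/25) ≈ 75.96°
∠H = 15.52° − 249.68° = -234.16° ≡ 125.84° (principal value)

125.8°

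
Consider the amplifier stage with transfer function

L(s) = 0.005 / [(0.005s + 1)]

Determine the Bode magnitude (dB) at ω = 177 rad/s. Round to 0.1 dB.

-48.5 dB

At ω = 177 rad/s:
pole (1 + j177·0.005) = 1 + j0.885 → |·| ≈ 1.3354, ∠ ≈ 41.51°
|L| = 0.005 · 1 / (1.3354) ≈ 0.0037442
Gain = 20 log₁₀(0.0037442) ≈ -48.53 dB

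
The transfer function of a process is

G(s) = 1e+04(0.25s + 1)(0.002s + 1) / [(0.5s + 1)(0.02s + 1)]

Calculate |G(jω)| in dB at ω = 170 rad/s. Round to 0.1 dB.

63.5 dB

At ω = 170 rad/s:
zero (1 + j170·0.25) = 1 + j42.5 → |·| ≈ 42.512, ∠ ≈ 88.65°
zero (1 + j170·0.002) = 1 + j0.34 → |·| ≈ 1.0562, ∠ ≈ 18.78°
pole (1 + j170·0.5) = 1 + j85 → |·| ≈ 85.006, ∠ ≈ 89.33°
pole (1 + j170·0.02) = 1 + j3.4 → |·| ≈ 3.544, ∠ ≈ 73.61°
|G| = 1e+04 · 42.512 · 1.0562 / (85.006 · 3.544) ≈ 1490.4
Gain = 20 log₁₀(1490.4) ≈ 63.47 dB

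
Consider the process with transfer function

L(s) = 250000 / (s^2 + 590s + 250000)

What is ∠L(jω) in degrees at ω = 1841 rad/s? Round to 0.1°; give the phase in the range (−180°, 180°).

-160.9°

At s = jω = j1841:
quadratic: (j1841)² + 590·j1841 + 250000 = -3139281 + j1086190 → |·| ≈ 3.3219e+06, ∠ ≈ 160.91°
∠L = 0.00° − 160.91° = -160.91°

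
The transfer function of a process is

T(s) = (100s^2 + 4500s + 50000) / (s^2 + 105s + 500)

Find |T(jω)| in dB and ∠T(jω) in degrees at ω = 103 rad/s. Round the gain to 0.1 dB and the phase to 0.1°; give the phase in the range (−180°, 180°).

37.5 dB, 22.3°

Substitute s = j103:
Numerator: 100(j103)^2 + 4500(j103) + 50000 = -1010900 + j463500
Denominator: (j103)^2 + 105(j103) + 500 = -10109 + j10815
|N| = √(1010900² + 463500²) ≈ 1.1121e+06, ∠N ≈ 155.37°
|D| = √(10109² + 10815²) ≈ 14804, ∠D ≈ 133.07°
|T| = 1.1121e+06 / 14804 ≈ 75.122
Gain = 20 log₁₀(75.122) ≈ 37.52 dB
∠T = 155.37° − 133.07° = 22.30°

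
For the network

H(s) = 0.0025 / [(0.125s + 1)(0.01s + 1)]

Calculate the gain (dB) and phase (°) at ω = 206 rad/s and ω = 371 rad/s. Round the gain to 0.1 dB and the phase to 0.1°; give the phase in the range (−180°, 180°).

At ω = 206 rad/s:
pole (1 + j206·0.125) = 1 + j25.75 → |·| ≈ 25.769, ∠ ≈ 87.78°
pole (1 + j206·0.01) = 1 + j2.06 → |·| ≈ 2.2899, ∠ ≈ 64.11°
|H| = 0.0025 · 1 / (25.769 · 2.2899) ≈ 4.2367e-05
Gain = 20 log₁₀(4.2367e-05) ≈ -87.46 dB
∠H = (0°) − (87.78° + 64.11°) = -151.89°

At ω = 371 rad/s:
pole (1 + j371·0.125) = 1 + j46.375 → |·| ≈ 46.386, ∠ ≈ 88.76°
pole (1 + j371·0.01) = 1 + j3.71 → |·| ≈ 3.8424, ∠ ≈ 74.91°
|H| = 0.0025 · 1 / (46.386 · 3.8424) ≈ 1.4027e-05
Gain = 20 log₁₀(1.4027e-05) ≈ -97.06 dB
∠H = (0°) − (88.76° + 74.91°) = -163.67°

ω = 206: -87.5 dB, -151.9°; ω = 371: -97.1 dB, -163.7°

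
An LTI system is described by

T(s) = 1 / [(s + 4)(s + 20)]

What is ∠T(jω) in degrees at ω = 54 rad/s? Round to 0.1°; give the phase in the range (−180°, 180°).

At s = jω = j54:
pole (s+4): 4 + j54 → |·| = √(4²+54²) = √2932 ≈ 54.148, ∠ = arctan(54/4) ≈ 85.76°
pole (s+20): 20 + j54 → |·| = √(20²+54²) = √3316 ≈ 57.585, ∠ = arctan(54/20) ≈ 69.68°
∠T = 0.00° − 155.44° = -155.44°

-155.4°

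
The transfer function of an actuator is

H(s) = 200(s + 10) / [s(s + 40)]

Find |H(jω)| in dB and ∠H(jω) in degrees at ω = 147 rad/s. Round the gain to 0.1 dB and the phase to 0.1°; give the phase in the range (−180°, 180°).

2.4 dB, -78.7°

At s = jω = j147:
zero (s+10): 10 + j147 → |·| = √(10²+147²) = √21709 ≈ 147.34, ∠ = arctan(147/10) ≈ 86.11°
pole (s+40): 40 + j147 → |·| = √(40²+147²) = √23209 ≈ 152.35, ∠ = arctan(147/40) ≈ 74.78°
pole at origin: |s| = 147, ∠ = 90.00° (in denominator)
|H| = 200 · 147.34 / 22395 ≈ 1.3158
Gain = 20 log₁₀(1.3158) ≈ 2.38 dB
∠H = 86.11° − 164.78° = -78.67°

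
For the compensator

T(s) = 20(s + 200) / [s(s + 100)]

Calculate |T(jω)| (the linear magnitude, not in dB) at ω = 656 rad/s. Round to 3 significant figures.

0.0315

At s = jω = j656:
zero (s+200): 200 + j656 → |·| = √(200²+656²) = √470336 ≈ 685.81, ∠ = arctan(656/200) ≈ 73.04°
pole (s+100): 100 + j656 → |·| = √(100²+656²) = √440336 ≈ 663.58, ∠ = arctan(656/100) ≈ 81.33°
pole at origin: |s| = 656, ∠ = 90.00° (in denominator)
|T| = 20 · 685.81 / 4.3531e+05 ≈ 0.031509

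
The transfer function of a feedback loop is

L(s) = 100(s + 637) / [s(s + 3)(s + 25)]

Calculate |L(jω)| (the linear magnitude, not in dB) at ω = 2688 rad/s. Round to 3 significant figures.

1.42e-05

At s = jω = j2688:
zero (s+637): 637 + j2688 → |·| = √(637²+2688²) = √7631113 ≈ 2762.4, ∠ = arctan(2688/637) ≈ 76.67°
pole (s+3): 3 + j2688 → |·| = √(3²+2688²) = √7225353 ≈ 2688, ∠ = arctan(2688/3) ≈ 89.94°
pole (s+25): 25 + j2688 → |·| = √(25²+2688²) = √7225969 ≈ 2688.1, ∠ = arctan(2688/25) ≈ 89.47°
pole at origin: |s| = 2688, ∠ = 90.00° (in denominator)
|L| = 100 · 2762.4 / 1.9422e+10 ≈ 1.4223e-05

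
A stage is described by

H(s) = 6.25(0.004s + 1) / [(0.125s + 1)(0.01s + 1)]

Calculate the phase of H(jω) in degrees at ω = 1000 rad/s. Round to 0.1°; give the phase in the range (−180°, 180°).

-97.9°

At ω = 1000 rad/s:
zero (1 + j1000·0.004) = 1 + j4 → |·| ≈ 4.1231, ∠ ≈ 75.96°
pole (1 + j1000·0.125) = 1 + j125 → |·| ≈ 125, ∠ ≈ 89.54°
pole (1 + j1000·0.01) = 1 + j10 → |·| ≈ 10.05, ∠ ≈ 84.29°
∠H = (75.96°) − (89.54° + 84.29°) = -97.87°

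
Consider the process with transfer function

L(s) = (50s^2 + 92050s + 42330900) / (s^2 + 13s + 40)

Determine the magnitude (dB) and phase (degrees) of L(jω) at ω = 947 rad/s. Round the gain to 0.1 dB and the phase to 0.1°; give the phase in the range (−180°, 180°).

Substitute s = j947:
Numerator: 50(j947)^2 + 92050(j947) + 42330900 = -2509550 + j87171350
Denominator: (j947)^2 + 13(j947) + 40 = -896769 + j12311
|N| = √(2509550² + 87171350²) ≈ 8.7207e+07, ∠N ≈ 91.65°
|D| = √(896769² + 12311²) ≈ 8.9685e+05, ∠D ≈ 179.21°
|L| = 8.7207e+07 / 8.9685e+05 ≈ 97.237
Gain = 20 log₁₀(97.237) ≈ 39.76 dB
∠L = 91.65° − 179.21° = -87.56°

39.8 dB, -87.6°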